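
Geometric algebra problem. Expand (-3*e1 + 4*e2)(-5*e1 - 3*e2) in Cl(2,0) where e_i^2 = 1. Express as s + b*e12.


Expand: (-3*e1 + 4*e2)(-5*e1 - 3*e2)
= (-3)*(-5)*e1e1 + (-3)*(-3)*e1e2 + 4*(-5)*e2e1 + 4*(-3)*e2e2
Using e1^2 = e2^2 = 1, e2e1 = -e1e2:
Scalar part s = (-3)*(-5) + 4*(-3) = 15 + (-12) = 3
Bivector part b = (-3)*(-3) - 4*(-5) = 9 - (-20) = 29
uv = 3 + 29*e12


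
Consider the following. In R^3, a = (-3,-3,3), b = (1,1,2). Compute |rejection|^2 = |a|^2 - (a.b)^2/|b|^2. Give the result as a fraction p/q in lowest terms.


|a|^2 = (-3)^2 + (-3)^2 + 3^2 = 27
|b|^2 = 1^2 + 1^2 + 2^2 = 6
a . b = (-3)*1 + (-3)*1 + 3*2 = 0
(a.b)^2 = 0^2 = 0
|rej|^2 = 27 - 0/6
= (162 - 0)/6
= 162/6
In lowest terms: 27/1


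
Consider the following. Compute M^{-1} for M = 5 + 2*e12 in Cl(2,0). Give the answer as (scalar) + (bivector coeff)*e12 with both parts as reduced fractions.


M = 5 + 2*e12, where e12^2 = -1.
Since M commutes with its reverse ~M = a - b*e12, M * ~M = a^2 - b^2*e12^2 = a^2 + b^2.
So M^{-1} = ~M / (a^2 + b^2) = (a - b*e12)/(a^2 + b^2).
a^2 + b^2 = 25 + 4 = 29
Scalar part = 5/29 = 5/29
Bivector coeff = -2/29 = -2/29
M^{-1} = 5/29 - 2/29*e12


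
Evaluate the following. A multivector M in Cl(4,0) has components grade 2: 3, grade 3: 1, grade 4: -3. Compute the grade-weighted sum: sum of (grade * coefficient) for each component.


Grade-weighted sum = sum of grade_k * coefficient_k
2*3 = 6
3*1 = 3
4*(-3) = -12
Total = 6 + 3 + (-12) = -3


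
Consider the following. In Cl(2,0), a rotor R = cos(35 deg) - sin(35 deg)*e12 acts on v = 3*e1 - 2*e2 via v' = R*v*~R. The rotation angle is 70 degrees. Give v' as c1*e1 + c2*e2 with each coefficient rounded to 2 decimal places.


Rotor R = cos(35deg) - sin(35deg)*e12
Rotation angle theta = 2 * 35 = 70 degrees
v' = R*v*~R rotates v by theta.
cos(70deg) = 0.3420, sin(70deg) = 0.9397
v'_1 = 3*cos(70deg) - (-2)*sin(70deg)
= 3*0.3420 - (-2)*0.9397
= 2.91
v'_2 = 3*sin(70deg) + (-2)*cos(70deg)
= 3*0.9397 + (-2)*0.3420
= 2.14
v' = 2.91*e1 + 2.14*e2


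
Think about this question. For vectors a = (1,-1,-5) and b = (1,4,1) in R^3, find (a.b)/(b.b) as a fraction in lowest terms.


Projection coefficient = (a . b) / (b . b)
a . b = 1*1 + (-1)*4 + (-5)*1
= 1 + (-4) + (-5) = -8
b . b = 1^2 + 4^2 + 1^2
= 1 + 16 + 1 = 18
Coefficient = -8/18
In lowest terms: -4/9


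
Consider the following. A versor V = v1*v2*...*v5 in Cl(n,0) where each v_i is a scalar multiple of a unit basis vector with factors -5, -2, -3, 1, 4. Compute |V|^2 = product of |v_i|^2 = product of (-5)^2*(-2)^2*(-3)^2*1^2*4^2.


Each vector v_i has |v_i|^2 = s_i^2
Squared scales: (-5)^2 = 25, (-2)^2 = 4, (-3)^2 = 9, 1^2 = 1, 4^2 = 16
|V|^2 = 25 * 4 * 9 * 1 * 16
= 14400


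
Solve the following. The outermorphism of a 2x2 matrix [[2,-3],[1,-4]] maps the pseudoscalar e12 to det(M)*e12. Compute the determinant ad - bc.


The outermorphism of a linear map f sends e1^e2 to f(e1)^f(e2).
f(e1) = 2*e1 + 1*e2
f(e2) = -3*e1 - 4*e2
f(e1) ^ f(e2) = (2*e1 + 1*e2) ^ (-3*e1 - 4*e2)
= 2*(-4)*e12 + 1*(-3)*e21
= (-8 - (-3))*e12
= -5*e12
Coefficient = -5


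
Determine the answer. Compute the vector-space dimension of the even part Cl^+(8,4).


Even subalgebra dimension = 2^(n-1)
n = 8 + 4 = 12
2^(12 - 1) = 2^11 = 2048
Verification: sum of C(12,k) for even k = 1 + 66 + 495 + 924 + 495 + 66 + 1 = 2048
Result = 2048


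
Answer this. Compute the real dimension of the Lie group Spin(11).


Spin(n) double-covers SO(n); both have Lie algebra so(n) of dimension n(n-1)/2.
n = 11
n(n-1) = 11 * 10 = 110
dim Spin(11) = 110/2 = 55


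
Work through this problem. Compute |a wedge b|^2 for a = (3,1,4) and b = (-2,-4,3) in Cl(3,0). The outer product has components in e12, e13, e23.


a wedge b = (a1*b2 - a2*b1)*e12 + (a1*b3 - a3*b1)*e13 + (a2*b3 - a3*b2)*e23
e12 coeff: 3*(-4) - 1*(-2) = -12 - (-2) = -10
e13 coeff: 3*3 - 4*(-2) = 9 - (-8) = 17
e23 coeff: 1*3 - 4*(-4) = 3 - (-16) = 19
|a wedge b|^2 = (-10)^2 + 17^2 + 19^2
= 100 + 289 + 361
= 750


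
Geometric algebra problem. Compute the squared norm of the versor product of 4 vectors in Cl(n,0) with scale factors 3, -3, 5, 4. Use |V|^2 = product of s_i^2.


Each vector v_i has |v_i|^2 = s_i^2
Squared scales: 3^2 = 9, (-3)^2 = 9, 5^2 = 25, 4^2 = 16
|V|^2 = 9 * 9 * 25 * 16
= 32400


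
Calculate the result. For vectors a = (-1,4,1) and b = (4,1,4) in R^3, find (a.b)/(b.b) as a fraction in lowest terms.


Projection coefficient = (a . b) / (b . b)
a . b = (-1)*4 + 4*1 + 1*4
= -4 + 4 + 4 = 4
b . b = 4^2 + 1^2 + 4^2
= 16 + 1 + 16 = 33
Coefficient = 4/33
In lowest terms: 4/33


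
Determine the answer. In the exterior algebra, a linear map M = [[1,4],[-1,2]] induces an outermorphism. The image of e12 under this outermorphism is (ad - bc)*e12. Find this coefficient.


The outermorphism of a linear map f sends e1^e2 to f(e1)^f(e2).
f(e1) = 1*e1 - 1*e2
f(e2) = 4*e1 + 2*e2
f(e1) ^ f(e2) = (1*e1 - 1*e2) ^ (4*e1 + 2*e2)
= 1*2*e12 + (-1)*4*e21
= (2 - (-4))*e12
= 6*e12
Coefficient = 6


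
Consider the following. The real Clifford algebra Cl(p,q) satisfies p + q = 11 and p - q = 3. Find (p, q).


We need p + q = 11 and p - q = 3.
Adding: 2p = 11 + 3 = 14, so p = 7.
Then q = 11 - 7 = 4.
(p, q) = (7, 4)


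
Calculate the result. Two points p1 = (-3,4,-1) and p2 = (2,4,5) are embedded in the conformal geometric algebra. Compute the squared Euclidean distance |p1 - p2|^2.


p1 - p2 = (-5, 0, -6)
|p1 - p2|^2 = (-5)^2 + 0^2 + (-6)^2
= 25 + 0 + 36
= 61


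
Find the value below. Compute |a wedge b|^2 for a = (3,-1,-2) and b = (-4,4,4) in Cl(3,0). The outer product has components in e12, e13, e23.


a wedge b = (a1*b2 - a2*b1)*e12 + (a1*b3 - a3*b1)*e13 + (a2*b3 - a3*b2)*e23
e12 coeff: 3*4 - (-1)*(-4) = 12 - 4 = 8
e13 coeff: 3*4 - (-2)*(-4) = 12 - 8 = 4
e23 coeff: (-1)*4 - (-2)*4 = -4 - (-8) = 4
|a wedge b|^2 = 8^2 + 4^2 + 4^2
= 64 + 16 + 16
= 96


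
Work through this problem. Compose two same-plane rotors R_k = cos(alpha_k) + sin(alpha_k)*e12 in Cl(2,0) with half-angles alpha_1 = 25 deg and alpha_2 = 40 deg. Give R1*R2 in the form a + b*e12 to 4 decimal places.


Same-plane rotors commute and their half-angles add:
R1*R2 = cos(a1 + a2) + sin(a1 + a2)*e12.
a1 + a2 = 25 + 40 = 65 deg
cos(65 deg) = 0.4226
sin(65 deg) = 0.9063
R1*R2 = 0.4226 + 0.9063*e12


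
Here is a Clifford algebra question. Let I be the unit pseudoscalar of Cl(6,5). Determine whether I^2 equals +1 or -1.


The pseudoscalar I = e1...e_n (product of all n generators) of Cl(p,q) satisfies I^2 = (-1)^(q + n(n-1)/2).
p = 6, q = 5, n = p + q = 11
n(n-1)/2 = 11 * 10 / 2 = 55
Exponent = q + n(n-1)/2 = 5 + 55 = 60
I^2 = (-1)^60 = +1


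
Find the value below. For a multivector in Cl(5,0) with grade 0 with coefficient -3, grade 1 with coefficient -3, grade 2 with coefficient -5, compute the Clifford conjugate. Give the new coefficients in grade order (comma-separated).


Clifford conjugate sign for grade k: (-1)^(k(k+1)/2)
Grade 0: (-1)^(0*1/2) = (-1)^0 = 1, coeff -3 -> -3
Grade 1: (-1)^(1*2/2) = (-1)^1 = -1, coeff -3 -> 3
Grade 2: (-1)^(2*3/2) = (-1)^3 = -1, coeff -5 -> 5
Conjugated coefficients: -3, 3, 5


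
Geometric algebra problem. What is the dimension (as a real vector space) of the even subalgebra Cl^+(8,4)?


Even subalgebra dimension = 2^(n-1)
n = 8 + 4 = 12
2^(12 - 1) = 2^11 = 2048
Verification: sum of C(12,k) for even k = 1 + 66 + 495 + 924 + 495 + 66 + 1 = 2048
Result = 2048


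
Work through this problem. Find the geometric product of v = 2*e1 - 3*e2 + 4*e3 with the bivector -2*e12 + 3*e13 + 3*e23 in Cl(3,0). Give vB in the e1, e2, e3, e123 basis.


vB has grade-1 (vector) and grade-3 (trivector) parts: vB = (v _| B) + (v ^ B).
Vector part <vB>_1:
  e1: -v2*b12 - v3*b13 = -(-3)*(-2) - (4)*(3) = -18
  e2: v1*b12 - v3*b23 = (2)*(-2) - (4)*(3) = -16
  e3: v1*b13 + v2*b23 = (2)*(3) + (-3)*(3) = -3
Trivector part <vB>_3:
  e123: v1*b23 - v2*b13 + v3*b12 = (2)*(3) - (-3)*(3) + (4)*(-2) = 7
vB = -18*e1 - 16*e2 - 3*e3 + 7*e123


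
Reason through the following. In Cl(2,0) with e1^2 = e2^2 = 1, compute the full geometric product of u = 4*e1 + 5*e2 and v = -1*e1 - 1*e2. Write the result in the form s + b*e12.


Expand: (4*e1 + 5*e2)(-1*e1 - 1*e2)
= 4*(-1)*e1e1 + 4*(-1)*e1e2 + 5*(-1)*e2e1 + 5*(-1)*e2e2
Using e1^2 = e2^2 = 1, e2e1 = -e1e2:
Scalar part s = 4*(-1) + 5*(-1) = -4 + (-5) = -9
Bivector part b = 4*(-1) - 5*(-1) = -4 - (-5) = 1
uv = -9 + 1*e12


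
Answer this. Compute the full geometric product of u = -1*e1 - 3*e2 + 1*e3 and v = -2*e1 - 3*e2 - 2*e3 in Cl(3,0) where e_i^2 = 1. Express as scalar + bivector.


In Cl(3,0): e_i^2 = 1, e_ie_j = -e_je_i for i != j.
Scalar part = u . v = (-1)*(-2) + (-3)*(-3) + 1*(-2)
= 2 + 9 + (-2) = 9
e12 coeff = (-1)*(-3) - (-3)*(-2) = 3 - 6 = -3
e13 coeff = (-1)*(-2) - 1*(-2) = 2 - (-2) = 4
e23 coeff = (-3)*(-2) - 1*(-3) = 6 - (-3) = 9
uv = 9 - 3*e12 + 4*e13 + 9*e23


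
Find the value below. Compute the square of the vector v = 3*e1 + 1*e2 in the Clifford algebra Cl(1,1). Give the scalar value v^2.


v^2 = sum of c_i^2 * e_i^2
Positive signature terms (e_i^2 = +1): 3^2 = 9
Negative signature terms (e_j^2 = -1): 1^2 = 1
v^2 = 9 - 1 = 8


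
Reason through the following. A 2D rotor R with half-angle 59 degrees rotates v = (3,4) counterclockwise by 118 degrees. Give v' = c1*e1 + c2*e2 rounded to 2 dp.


Rotor R = cos(59deg) - sin(59deg)*e12
Rotation angle theta = 2 * 59 = 118 degrees
v' = R*v*~R rotates v by theta.
cos(118deg) = -0.4695, sin(118deg) = 0.8829
v'_1 = 3*cos(118deg) - 4*sin(118deg)
= 3*(-0.4695) - 4*0.8829
= -4.94
v'_2 = 3*sin(118deg) + 4*cos(118deg)
= 3*0.8829 + 4*(-0.4695)
= 0.77
v' = -4.94*e1 + 0.77*e2


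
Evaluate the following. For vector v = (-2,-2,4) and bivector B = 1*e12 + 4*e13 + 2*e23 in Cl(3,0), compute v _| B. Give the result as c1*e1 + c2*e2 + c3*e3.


Left contraction v _| B = <vB>_1 (grade-1 part of the geometric product vB).
Using e1_|e12 = e2, e2_|e12 = -e1, e1_|e13 = e3, e3_|e13 = -e1, e2_|e23 = e3, e3_|e23 = -e2:
e1 coeff: -v2*b12 - v3*b13 = -(-2)*(1) - (4)*(4) = -14
e2 coeff: v1*b12 - v3*b23 = (-2)*(1) - (4)*(2) = -10
e3 coeff: v1*b13 + v2*b23 = (-2)*(4) + (-2)*(2) = -12
v _| B = -14*e1 - 10*e2 - 12*e3


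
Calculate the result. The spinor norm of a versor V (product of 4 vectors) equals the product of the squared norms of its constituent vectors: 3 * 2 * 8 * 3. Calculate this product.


Spinor norm N(V) = |v1|^2 * |v2|^2 * ... * |v4|^2
= 3 * 2 * 8 * 3
Running product: 3, 6, 48, 144
N(V) = 144


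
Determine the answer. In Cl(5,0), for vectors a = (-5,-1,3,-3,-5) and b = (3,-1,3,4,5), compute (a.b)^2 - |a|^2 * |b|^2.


a . b = (-5)*3 + (-1)*(-1) + 3*3 + (-3)*4 + (-5)*5
= -15 + 1 + 9 + (-12) + (-25) = -42
|a|^2 = (-5)^2 + (-1)^2 + 3^2 + (-3)^2 + (-5)^2 = 69
|b|^2 = 3^2 + (-1)^2 + 3^2 + 4^2 + 5^2 = 60
(a.b)^2 = (-42)^2 = 1764
|a|^2 * |b|^2 = 69 * 60 = 4140
Result = 1764 - 4140 = -2376


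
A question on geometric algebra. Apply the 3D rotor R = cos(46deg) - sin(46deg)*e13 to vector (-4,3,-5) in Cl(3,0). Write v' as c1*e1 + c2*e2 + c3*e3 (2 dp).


Rotor R = cos(46deg) - sin(46deg)*e13
Rotation angle theta = 2 * 46 = 92 degrees in the e13 plane (e1 -> e3).
The component perpendicular to the plane (e2) is invariant: v'_2 = v2 = 3.00
cos(92deg) = -0.0349, sin(92deg) = 0.9994
v'_1 = v1*cos(theta) - v3*sin(theta) = -4*(-0.0349) - (-5)*0.9994 = 5.14
v'_3 = v1*sin(theta) + v3*cos(theta) = -4*0.9994 + (-5)*(-0.0349) = -3.82
v' = 5.14*e1 + 3.00*e2 - 3.82*e3


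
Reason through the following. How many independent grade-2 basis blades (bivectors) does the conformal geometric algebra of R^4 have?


The conformal model of R^4 uses Cl(5,1) with m = 4 + 2 = 6 generators.
Number of grade-2 blades = C(m, 2) = C(6, 2)
= 6*5/2 = 15


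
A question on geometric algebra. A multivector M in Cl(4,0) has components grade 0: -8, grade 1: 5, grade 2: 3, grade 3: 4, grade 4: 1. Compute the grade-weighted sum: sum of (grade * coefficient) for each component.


Grade-weighted sum = sum of grade_k * coefficient_k
0*(-8) = 0
1*5 = 5
2*3 = 6
3*4 = 12
4*1 = 4
Total = 0 + 5 + 6 + 12 + 4 = 27


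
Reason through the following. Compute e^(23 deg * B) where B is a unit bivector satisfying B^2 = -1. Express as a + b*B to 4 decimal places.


For a unit bivector B with B^2 = -1, the exponential series gives
e^(theta*B) = cos(theta) + sin(theta)*B (the GA analogue of Euler's formula).
theta = 23 degrees = 0.401426 rad
cos(23 deg) = 0.9205
sin(23 deg) = 0.3907
exp(theta*B) = 0.9205 + 0.3907*B


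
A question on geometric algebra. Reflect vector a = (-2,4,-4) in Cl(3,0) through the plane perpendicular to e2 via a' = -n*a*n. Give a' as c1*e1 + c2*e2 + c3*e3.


Reflection formula: a' = -n*a*n, with n = e2 (unit vector, n^2 = 1).
For reflection through hyperplane perp to e2:
The component along e2 flips sign, others stay.
a = (-2, 4, -4)
a' = (-2, -4, -4)
a' = -2*e1 - 4*e2 - 4*e3


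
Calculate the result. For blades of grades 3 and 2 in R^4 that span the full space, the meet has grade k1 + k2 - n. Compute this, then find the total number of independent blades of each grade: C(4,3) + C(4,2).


Meet grade = grade(A) + grade(B) - n
= 3 + 2 - 4 = 1
C(4,3) = 4
C(4,2) = 6
dim_A + dim_B = 4 + 6 = 10


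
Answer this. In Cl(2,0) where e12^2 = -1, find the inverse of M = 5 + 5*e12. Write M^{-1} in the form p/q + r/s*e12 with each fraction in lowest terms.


M = 5 + 5*e12, where e12^2 = -1.
Since M commutes with its reverse ~M = a - b*e12, M * ~M = a^2 - b^2*e12^2 = a^2 + b^2.
So M^{-1} = ~M / (a^2 + b^2) = (a - b*e12)/(a^2 + b^2).
a^2 + b^2 = 25 + 25 = 50
Scalar part = 5/50 = 1/10
Bivector coeff = -5/50 = -1/10
M^{-1} = 1/10 - 1/10*e12


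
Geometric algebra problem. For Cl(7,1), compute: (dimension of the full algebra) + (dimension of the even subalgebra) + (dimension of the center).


n = 7 + 1 = 8
Total dim = 2^8 = 256
Even subalgebra dim = 2^7 = 128
n is even, so center dim = 1
Sum = 256 + 128 + 1 = 385


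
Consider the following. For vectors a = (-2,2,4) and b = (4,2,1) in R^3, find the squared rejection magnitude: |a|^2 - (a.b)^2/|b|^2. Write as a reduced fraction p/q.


|a|^2 = (-2)^2 + 2^2 + 4^2 = 24
|b|^2 = 4^2 + 2^2 + 1^2 = 21
a . b = (-2)*4 + 2*2 + 4*1 = 0
(a.b)^2 = 0^2 = 0
|rej|^2 = 24 - 0/21
= (504 - 0)/21
= 504/21
In lowest terms: 24/1


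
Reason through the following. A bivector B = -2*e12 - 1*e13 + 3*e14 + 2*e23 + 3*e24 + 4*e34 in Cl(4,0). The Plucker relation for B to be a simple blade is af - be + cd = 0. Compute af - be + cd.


Plucker relation: af - be + cd
a*f = (-2)*4 = -8
b*e = (-1)*3 = -3
c*d = 3*2 = 6
af - be + cd = -8 - (-3) + 6
= 1


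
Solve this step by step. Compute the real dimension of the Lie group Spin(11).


Spin(n) double-covers SO(n); both have Lie algebra so(n) of dimension n(n-1)/2.
n = 11
n(n-1) = 11 * 10 = 110
dim Spin(11) = 110/2 = 55


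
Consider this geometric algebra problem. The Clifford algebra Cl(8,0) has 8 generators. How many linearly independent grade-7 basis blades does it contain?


Number of grade-k basis blades in Cl(p,q) with n = p + q is C(n, k).
n = 8 + 0 = 8
C(8, 7) = 8! / (7! * 1!)
= 40320 / (5040 * 1)
= 8


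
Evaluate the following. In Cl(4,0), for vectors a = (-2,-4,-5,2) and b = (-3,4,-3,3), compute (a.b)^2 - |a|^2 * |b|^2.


a . b = (-2)*(-3) + (-4)*4 + (-5)*(-3) + 2*3
= 6 + (-16) + 15 + 6 = 11
|a|^2 = (-2)^2 + (-4)^2 + (-5)^2 + 2^2 = 49
|b|^2 = (-3)^2 + 4^2 + (-3)^2 + 3^2 = 43
(a.b)^2 = 11^2 = 121
|a|^2 * |b|^2 = 49 * 43 = 2107
Result = 121 - 2107 = -1986


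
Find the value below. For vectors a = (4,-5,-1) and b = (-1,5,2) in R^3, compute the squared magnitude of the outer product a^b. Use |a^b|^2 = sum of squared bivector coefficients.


a wedge b = (a1*b2 - a2*b1)*e12 + (a1*b3 - a3*b1)*e13 + (a2*b3 - a3*b2)*e23
e12 coeff: 4*5 - (-5)*(-1) = 20 - 5 = 15
e13 coeff: 4*2 - (-1)*(-1) = 8 - 1 = 7
e23 coeff: (-5)*2 - (-1)*5 = -10 - (-5) = -5
|a wedge b|^2 = 15^2 + 7^2 + (-5)^2
= 225 + 49 + 25
= 299


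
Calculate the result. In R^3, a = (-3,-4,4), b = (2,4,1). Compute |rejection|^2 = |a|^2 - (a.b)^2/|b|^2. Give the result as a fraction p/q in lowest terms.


|a|^2 = (-3)^2 + (-4)^2 + 4^2 = 41
|b|^2 = 2^2 + 4^2 + 1^2 = 21
a . b = (-3)*2 + (-4)*4 + 4*1 = -18
(a.b)^2 = (-18)^2 = 324
|rej|^2 = 41 - 324/21
= (861 - 324)/21
= 537/21
In lowest terms: 179/7


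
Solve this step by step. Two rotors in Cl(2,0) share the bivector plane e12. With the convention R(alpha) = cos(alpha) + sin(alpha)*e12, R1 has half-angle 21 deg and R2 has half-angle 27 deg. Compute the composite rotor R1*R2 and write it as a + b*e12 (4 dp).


Same-plane rotors commute and their half-angles add:
R1*R2 = cos(a1 + a2) + sin(a1 + a2)*e12.
a1 + a2 = 21 + 27 = 48 deg
cos(48 deg) = 0.6691
sin(48 deg) = 0.7431
R1*R2 = 0.6691 + 0.7431*e12


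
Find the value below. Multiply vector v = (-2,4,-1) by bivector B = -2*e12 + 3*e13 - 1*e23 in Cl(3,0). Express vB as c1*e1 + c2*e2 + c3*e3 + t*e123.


vB has grade-1 (vector) and grade-3 (trivector) parts: vB = (v _| B) + (v ^ B).
Vector part <vB>_1:
  e1: -v2*b12 - v3*b13 = -(4)*(-2) - (-1)*(3) = 11
  e2: v1*b12 - v3*b23 = (-2)*(-2) - (-1)*(-1) = 3
  e3: v1*b13 + v2*b23 = (-2)*(3) + (4)*(-1) = -10
Trivector part <vB>_3:
  e123: v1*b23 - v2*b13 + v3*b12 = (-2)*(-1) - (4)*(3) + (-1)*(-2) = -8
vB = 11*e1 + 3*e2 - 10*e3 - 8*e123


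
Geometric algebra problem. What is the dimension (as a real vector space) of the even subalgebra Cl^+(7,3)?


Even subalgebra dimension = 2^(n-1)
n = 7 + 3 = 10
2^(10 - 1) = 2^9 = 512
Verification: sum of C(10,k) for even k = 1 + 45 + 210 + 210 + 45 + 1 = 512
Result = 512


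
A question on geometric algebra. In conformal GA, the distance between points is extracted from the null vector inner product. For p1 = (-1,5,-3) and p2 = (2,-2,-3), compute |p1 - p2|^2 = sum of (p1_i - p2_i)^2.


p1 - p2 = (-3, 7, 0)
|p1 - p2|^2 = (-3)^2 + 7^2 + 0^2
= 9 + 49 + 0
= 58


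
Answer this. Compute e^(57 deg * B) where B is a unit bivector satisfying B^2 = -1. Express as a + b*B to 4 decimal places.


For a unit bivector B with B^2 = -1, the exponential series gives
e^(theta*B) = cos(theta) + sin(theta)*B (the GA analogue of Euler's formula).
theta = 57 degrees = 0.994838 rad
cos(57 deg) = 0.5446
sin(57 deg) = 0.8387
exp(theta*B) = 0.5446 + 0.8387*B


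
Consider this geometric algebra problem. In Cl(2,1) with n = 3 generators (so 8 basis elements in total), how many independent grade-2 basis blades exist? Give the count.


Number of grade-k basis blades in Cl(p,q) with n = p + q is C(n, k).
n = 2 + 1 = 3
C(3, 2) = 3! / (2! * 1!)
= 6 / (2 * 1)
= 3


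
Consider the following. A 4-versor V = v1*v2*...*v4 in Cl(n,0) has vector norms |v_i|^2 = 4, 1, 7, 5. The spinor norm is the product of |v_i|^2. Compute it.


Spinor norm N(V) = |v1|^2 * |v2|^2 * ... * |v4|^2
= 4 * 1 * 7 * 5
Running product: 4, 4, 28, 140
N(V) = 140


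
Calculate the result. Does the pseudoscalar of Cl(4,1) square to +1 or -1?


The pseudoscalar I = e1...e_n (product of all n generators) of Cl(p,q) satisfies I^2 = (-1)^(q + n(n-1)/2).
p = 4, q = 1, n = p + q = 5
n(n-1)/2 = 5 * 4 / 2 = 10
Exponent = q + n(n-1)/2 = 1 + 10 = 11
I^2 = (-1)^11 = -1


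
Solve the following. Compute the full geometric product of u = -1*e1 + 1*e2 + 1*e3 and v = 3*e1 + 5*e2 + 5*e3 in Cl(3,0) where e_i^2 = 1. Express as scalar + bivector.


In Cl(3,0): e_i^2 = 1, e_ie_j = -e_je_i for i != j.
Scalar part = u . v = (-1)*3 + 1*5 + 1*5
= -3 + 5 + 5 = 7
e12 coeff = (-1)*5 - 1*3 = -5 - 3 = -8
e13 coeff = (-1)*5 - 1*3 = -5 - 3 = -8
e23 coeff = 1*5 - 1*5 = 5 - 5 = 0
uv = 7 - 8*e12 - 8*e13 + 0*e23


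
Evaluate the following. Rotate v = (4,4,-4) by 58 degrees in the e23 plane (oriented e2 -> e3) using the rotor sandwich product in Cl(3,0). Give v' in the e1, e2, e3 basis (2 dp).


Rotor R = cos(29deg) - sin(29deg)*e23
Rotation angle theta = 2 * 29 = 58 degrees in the e23 plane (e2 -> e3).
The component perpendicular to the plane (e1) is invariant: v'_1 = v1 = 4.00
cos(58deg) = 0.5299, sin(58deg) = 0.8480
v'_2 = v2*cos(theta) - v3*sin(theta) = 4*0.5299 - (-4)*0.8480 = 5.51
v'_3 = v2*sin(theta) + v3*cos(theta) = 4*0.8480 + (-4)*0.5299 = 1.27
v' = 4.00*e1 + 5.51*e2 + 1.27*e3


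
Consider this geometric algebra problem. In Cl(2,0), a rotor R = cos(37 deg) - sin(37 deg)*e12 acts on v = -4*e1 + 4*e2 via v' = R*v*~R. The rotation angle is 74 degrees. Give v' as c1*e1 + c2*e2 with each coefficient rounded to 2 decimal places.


Rotor R = cos(37deg) - sin(37deg)*e12
Rotation angle theta = 2 * 37 = 74 degrees
v' = R*v*~R rotates v by theta.
cos(74deg) = 0.2756, sin(74deg) = 0.9613
v'_1 = -4*cos(74deg) - 4*sin(74deg)
= -4*0.2756 - 4*0.9613
= -4.95
v'_2 = -4*sin(74deg) + 4*cos(74deg)
= -4*0.9613 + 4*0.2756
= -2.74
v' = -4.95*e1 - 2.74*e2


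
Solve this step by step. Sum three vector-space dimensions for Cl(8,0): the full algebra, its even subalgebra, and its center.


n = 8 + 0 = 8
Total dim = 2^8 = 256
Even subalgebra dim = 2^7 = 128
n is even, so center dim = 1
Sum = 256 + 128 + 1 = 385


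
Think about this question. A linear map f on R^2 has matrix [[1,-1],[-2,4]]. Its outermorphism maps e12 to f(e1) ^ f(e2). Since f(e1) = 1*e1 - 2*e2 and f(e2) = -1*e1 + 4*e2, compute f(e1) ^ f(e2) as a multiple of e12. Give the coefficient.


The outermorphism of a linear map f sends e1^e2 to f(e1)^f(e2).
f(e1) = 1*e1 - 2*e2
f(e2) = -1*e1 + 4*e2
f(e1) ^ f(e2) = (1*e1 - 2*e2) ^ (-1*e1 + 4*e2)
= 1*4*e12 + (-2)*(-1)*e21
= (4 - 2)*e12
= 2*e12
Coefficient = 2


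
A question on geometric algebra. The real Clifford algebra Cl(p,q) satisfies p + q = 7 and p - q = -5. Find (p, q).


We need p + q = 7 and p - q = -5.
Adding: 2p = 7 + (-5) = 2, so p = 1.
Then q = 7 - 1 = 6.
(p, q) = (1, 6)


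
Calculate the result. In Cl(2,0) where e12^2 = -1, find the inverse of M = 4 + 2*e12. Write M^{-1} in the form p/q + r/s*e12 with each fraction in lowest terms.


M = 4 + 2*e12, where e12^2 = -1.
Since M commutes with its reverse ~M = a - b*e12, M * ~M = a^2 - b^2*e12^2 = a^2 + b^2.
So M^{-1} = ~M / (a^2 + b^2) = (a - b*e12)/(a^2 + b^2).
a^2 + b^2 = 16 + 4 = 20
Scalar part = 4/20 = 1/5
Bivector coeff = -2/20 = -1/10
M^{-1} = 1/5 - 1/10*e12


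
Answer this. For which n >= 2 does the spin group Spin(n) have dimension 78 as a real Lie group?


dim Spin(n) = dim so(n) = n(n-1)/2.
Solve n(n-1)/2 = 78, i.e. n^2 - n - 156 = 0.
Discriminant = 1 + 8*78 = 625
n = (1 + sqrt(625))/2 = (1 + 25)/2 = 13


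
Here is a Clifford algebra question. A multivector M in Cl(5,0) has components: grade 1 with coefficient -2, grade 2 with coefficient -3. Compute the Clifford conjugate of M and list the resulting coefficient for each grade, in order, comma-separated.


Clifford conjugate sign for grade k: (-1)^(k(k+1)/2)
Grade 1: (-1)^(1*2/2) = (-1)^1 = -1, coeff -2 -> 2
Grade 2: (-1)^(2*3/2) = (-1)^3 = -1, coeff -3 -> 3
Conjugated coefficients: 2, 3


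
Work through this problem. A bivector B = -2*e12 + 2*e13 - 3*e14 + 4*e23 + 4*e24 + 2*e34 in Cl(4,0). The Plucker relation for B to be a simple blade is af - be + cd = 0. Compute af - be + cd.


Plucker relation: af - be + cd
a*f = (-2)*2 = -4
b*e = 2*4 = 8
c*d = (-3)*4 = -12
af - be + cd = -4 - 8 + (-12)
= -24


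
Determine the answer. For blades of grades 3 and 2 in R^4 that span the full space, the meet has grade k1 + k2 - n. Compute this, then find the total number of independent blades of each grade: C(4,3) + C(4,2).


Meet grade = grade(A) + grade(B) - n
= 3 + 2 - 4 = 1
C(4,3) = 4
C(4,2) = 6
dim_A + dim_B = 4 + 6 = 10


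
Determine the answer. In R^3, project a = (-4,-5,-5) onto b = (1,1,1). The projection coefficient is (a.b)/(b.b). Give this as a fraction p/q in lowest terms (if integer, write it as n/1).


Projection coefficient = (a . b) / (b . b)
a . b = (-4)*1 + (-5)*1 + (-5)*1
= -4 + (-5) + (-5) = -14
b . b = 1^2 + 1^2 + 1^2
= 1 + 1 + 1 = 3
Coefficient = -14/3
In lowest terms: -14/3


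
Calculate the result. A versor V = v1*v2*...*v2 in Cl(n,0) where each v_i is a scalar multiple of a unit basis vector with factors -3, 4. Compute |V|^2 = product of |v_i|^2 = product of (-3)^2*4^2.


Each vector v_i has |v_i|^2 = s_i^2
Squared scales: (-3)^2 = 9, 4^2 = 16
|V|^2 = 9 * 16
= 144


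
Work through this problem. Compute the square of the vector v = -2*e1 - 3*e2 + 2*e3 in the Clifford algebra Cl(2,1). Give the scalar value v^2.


v^2 = sum of c_i^2 * e_i^2
Positive signature terms (e_i^2 = +1): (-2)^2 + (-3)^2 = 13
Negative signature terms (e_j^2 = -1): 2^2 = 4
v^2 = 13 - 4 = 9


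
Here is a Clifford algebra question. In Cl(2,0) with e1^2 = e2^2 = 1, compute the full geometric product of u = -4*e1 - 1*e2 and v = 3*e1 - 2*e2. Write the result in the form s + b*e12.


Expand: (-4*e1 - 1*e2)(3*e1 - 2*e2)
= (-4)*3*e1e1 + (-4)*(-2)*e1e2 + (-1)*3*e2e1 + (-1)*(-2)*e2e2
Using e1^2 = e2^2 = 1, e2e1 = -e1e2:
Scalar part s = (-4)*3 + (-1)*(-2) = -12 + 2 = -10
Bivector part b = (-4)*(-2) - (-1)*3 = 8 - (-3) = 11
uv = -10 + 11*e12


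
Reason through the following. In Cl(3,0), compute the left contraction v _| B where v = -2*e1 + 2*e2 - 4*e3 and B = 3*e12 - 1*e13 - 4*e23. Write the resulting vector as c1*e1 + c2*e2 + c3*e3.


Left contraction v _| B = <vB>_1 (grade-1 part of the geometric product vB).
Using e1_|e12 = e2, e2_|e12 = -e1, e1_|e13 = e3, e3_|e13 = -e1, e2_|e23 = e3, e3_|e23 = -e2:
e1 coeff: -v2*b12 - v3*b13 = -(2)*(3) - (-4)*(-1) = -10
e2 coeff: v1*b12 - v3*b23 = (-2)*(3) - (-4)*(-4) = -22
e3 coeff: v1*b13 + v2*b23 = (-2)*(-1) + (2)*(-4) = -6
v _| B = -10*e1 - 22*e2 - 6*e3


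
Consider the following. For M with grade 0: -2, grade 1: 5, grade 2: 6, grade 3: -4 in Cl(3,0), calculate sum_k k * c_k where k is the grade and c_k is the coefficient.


Grade-weighted sum = sum of grade_k * coefficient_k
0*(-2) = 0
1*5 = 5
2*6 = 12
3*(-4) = -12
Total = 0 + 5 + 12 + (-12) = 5


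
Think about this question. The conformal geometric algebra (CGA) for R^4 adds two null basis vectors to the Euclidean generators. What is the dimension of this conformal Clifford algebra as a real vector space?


The conformal model of R^4 uses Cl(5,1): the 4 Euclidean generators plus two extra orthogonal generators e+ (e+^2 = +1) and e- (e-^2 = -1), from which the null vectors e0, einf are built.
Number of generators m = 4 + 2 = 6.
dim Cl(p,q) = 2^m = 2^6 = 64


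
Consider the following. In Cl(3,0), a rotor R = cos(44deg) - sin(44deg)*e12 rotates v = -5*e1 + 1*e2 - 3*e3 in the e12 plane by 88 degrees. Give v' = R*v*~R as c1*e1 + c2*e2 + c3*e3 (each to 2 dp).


Rotor R = cos(44deg) - sin(44deg)*e12
Rotation angle theta = 2 * 44 = 88 degrees in the e12 plane (e1 -> e2).
The component perpendicular to the plane (e3) is invariant: v'_3 = v3 = -3.00
cos(88deg) = 0.0349, sin(88deg) = 0.9994
v'_1 = v1*cos(theta) - v2*sin(theta) = -5*0.0349 - 1*0.9994 = -1.17
v'_2 = v1*sin(theta) + v2*cos(theta) = -5*0.9994 + 1*0.0349 = -4.96
v' = -1.17*e1 - 4.96*e2 - 3.00*e3


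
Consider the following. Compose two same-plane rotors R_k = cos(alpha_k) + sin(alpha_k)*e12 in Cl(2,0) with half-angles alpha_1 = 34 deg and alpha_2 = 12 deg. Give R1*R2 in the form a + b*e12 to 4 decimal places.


Same-plane rotors commute and their half-angles add:
R1*R2 = cos(a1 + a2) + sin(a1 + a2)*e12.
a1 + a2 = 34 + 12 = 46 deg
cos(46 deg) = 0.6947
sin(46 deg) = 0.7193
R1*R2 = 0.6947 + 0.7193*e12


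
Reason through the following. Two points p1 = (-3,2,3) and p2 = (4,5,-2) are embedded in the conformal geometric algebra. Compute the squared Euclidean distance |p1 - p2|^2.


p1 - p2 = (-7, -3, 5)
|p1 - p2|^2 = (-7)^2 + (-3)^2 + 5^2
= 49 + 9 + 25
= 83


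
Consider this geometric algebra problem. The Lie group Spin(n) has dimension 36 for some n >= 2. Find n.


dim Spin(n) = dim so(n) = n(n-1)/2.
Solve n(n-1)/2 = 36, i.e. n^2 - n - 72 = 0.
Discriminant = 1 + 8*36 = 289
n = (1 + sqrt(289))/2 = (1 + 17)/2 = 9


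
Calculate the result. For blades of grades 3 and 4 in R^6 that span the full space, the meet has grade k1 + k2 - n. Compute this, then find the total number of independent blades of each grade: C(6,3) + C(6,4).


Meet grade = grade(A) + grade(B) - n
= 3 + 4 - 6 = 1
C(6,3) = 20
C(6,4) = 15
dim_A + dim_B = 20 + 15 = 35


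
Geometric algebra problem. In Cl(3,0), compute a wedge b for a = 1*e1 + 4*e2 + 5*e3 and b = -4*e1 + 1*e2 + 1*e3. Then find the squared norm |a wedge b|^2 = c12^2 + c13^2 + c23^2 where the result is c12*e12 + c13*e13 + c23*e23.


a wedge b = (a1*b2 - a2*b1)*e12 + (a1*b3 - a3*b1)*e13 + (a2*b3 - a3*b2)*e23
e12 coeff: 1*1 - 4*(-4) = 1 - (-16) = 17
e13 coeff: 1*1 - 5*(-4) = 1 - (-20) = 21
e23 coeff: 4*1 - 5*1 = 4 - 5 = -1
|a wedge b|^2 = 17^2 + 21^2 + (-1)^2
= 289 + 441 + 1
= 731


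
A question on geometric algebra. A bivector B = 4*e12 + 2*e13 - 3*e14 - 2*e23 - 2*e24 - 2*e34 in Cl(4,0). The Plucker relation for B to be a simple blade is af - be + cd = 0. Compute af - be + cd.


Plucker relation: af - be + cd
a*f = 4*(-2) = -8
b*e = 2*(-2) = -4
c*d = (-3)*(-2) = 6
af - be + cd = -8 - (-4) + 6
= 2


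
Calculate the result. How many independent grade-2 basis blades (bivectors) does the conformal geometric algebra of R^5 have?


The conformal model of R^5 uses Cl(6,1) with m = 5 + 2 = 7 generators.
Number of grade-2 blades = C(m, 2) = C(7, 2)
= 7*6/2 = 21


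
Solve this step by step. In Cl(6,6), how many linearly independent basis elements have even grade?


Even subalgebra dimension = 2^(n-1)
n = 6 + 6 = 12
2^(12 - 1) = 2^11 = 2048
Verification: sum of C(12,k) for even k = 1 + 66 + 495 + 924 + 495 + 66 + 1 = 2048
Result = 2048


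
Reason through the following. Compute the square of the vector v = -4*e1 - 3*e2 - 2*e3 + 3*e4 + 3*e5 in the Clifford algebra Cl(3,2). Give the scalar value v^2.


v^2 = sum of c_i^2 * e_i^2
Positive signature terms (e_i^2 = +1): (-4)^2 + (-3)^2 + (-2)^2 = 29
Negative signature terms (e_j^2 = -1): 3^2 + 3^2 = 18
v^2 = 29 - 18 = 11


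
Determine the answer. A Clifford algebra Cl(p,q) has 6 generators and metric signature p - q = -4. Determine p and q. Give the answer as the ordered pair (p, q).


We need p + q = 6 and p - q = -4.
Adding: 2p = 6 + (-4) = 2, so p = 1.
Then q = 6 - 1 = 5.
(p, q) = (1, 5)


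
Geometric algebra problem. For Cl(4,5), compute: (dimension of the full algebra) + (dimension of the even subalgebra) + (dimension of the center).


n = 4 + 5 = 9
Total dim = 2^9 = 512
Even subalgebra dim = 2^8 = 256
n is odd, so center dim = 2
Sum = 512 + 256 + 2 = 770


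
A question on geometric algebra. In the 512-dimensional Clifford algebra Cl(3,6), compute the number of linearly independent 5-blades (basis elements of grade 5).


Number of grade-k basis blades in Cl(p,q) with n = p + q is C(n, k).
n = 3 + 6 = 9
C(9, 5) = 9! / (5! * 4!)
= 362880 / (120 * 24)
= 126


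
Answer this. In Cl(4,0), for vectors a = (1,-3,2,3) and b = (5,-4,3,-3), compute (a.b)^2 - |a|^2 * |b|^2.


a . b = 1*5 + (-3)*(-4) + 2*3 + 3*(-3)
= 5 + 12 + 6 + (-9) = 14
|a|^2 = 1^2 + (-3)^2 + 2^2 + 3^2 = 23
|b|^2 = 5^2 + (-4)^2 + 3^2 + (-3)^2 = 59
(a.b)^2 = 14^2 = 196
|a|^2 * |b|^2 = 23 * 59 = 1357
Result = 196 - 1357 = -1161


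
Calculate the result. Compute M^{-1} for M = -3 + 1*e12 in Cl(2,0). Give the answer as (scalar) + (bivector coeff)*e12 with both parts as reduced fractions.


M = -3 + 1*e12, where e12^2 = -1.
Since M commutes with its reverse ~M = a - b*e12, M * ~M = a^2 - b^2*e12^2 = a^2 + b^2.
So M^{-1} = ~M / (a^2 + b^2) = (a - b*e12)/(a^2 + b^2).
a^2 + b^2 = 9 + 1 = 10
Scalar part = -3/10 = -3/10
Bivector coeff = -1/10 = -1/10
M^{-1} = -3/10 - 1/10*e12


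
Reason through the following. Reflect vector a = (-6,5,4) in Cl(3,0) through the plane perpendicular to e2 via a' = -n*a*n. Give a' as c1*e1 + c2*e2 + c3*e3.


Reflection formula: a' = -n*a*n, with n = e2 (unit vector, n^2 = 1).
For reflection through hyperplane perp to e2:
The component along e2 flips sign, others stay.
a = (-6, 5, 4)
a' = (-6, -5, 4)
a' = -6*e1 - 5*e2 + 4*e3


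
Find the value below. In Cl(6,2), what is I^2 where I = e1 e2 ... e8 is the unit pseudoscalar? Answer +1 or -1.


The pseudoscalar I = e1...e_n (product of all n generators) of Cl(p,q) satisfies I^2 = (-1)^(q + n(n-1)/2).
p = 6, q = 2, n = p + q = 8
n(n-1)/2 = 8 * 7 / 2 = 28
Exponent = q + n(n-1)/2 = 2 + 28 = 30
I^2 = (-1)^30 = +1


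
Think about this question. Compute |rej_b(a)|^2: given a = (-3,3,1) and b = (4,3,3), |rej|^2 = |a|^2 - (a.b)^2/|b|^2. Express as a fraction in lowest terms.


|a|^2 = (-3)^2 + 3^2 + 1^2 = 19
|b|^2 = 4^2 + 3^2 + 3^2 = 34
a . b = (-3)*4 + 3*3 + 1*3 = 0
(a.b)^2 = 0^2 = 0
|rej|^2 = 19 - 0/34
= (646 - 0)/34
= 646/34
In lowest terms: 19/1


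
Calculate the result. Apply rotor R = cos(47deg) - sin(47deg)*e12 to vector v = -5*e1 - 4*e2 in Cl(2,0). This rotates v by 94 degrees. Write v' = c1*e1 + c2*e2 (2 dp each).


Rotor R = cos(47deg) - sin(47deg)*e12
Rotation angle theta = 2 * 47 = 94 degrees
v' = R*v*~R rotates v by theta.
cos(94deg) = -0.0698, sin(94deg) = 0.9976
v'_1 = -5*cos(94deg) - (-4)*sin(94deg)
= -5*(-0.0698) - (-4)*0.9976
= 4.34
v'_2 = -5*sin(94deg) + (-4)*cos(94deg)
= -5*0.9976 + (-4)*(-0.0698)
= -4.71
v' = 4.34*e1 - 4.71*e2


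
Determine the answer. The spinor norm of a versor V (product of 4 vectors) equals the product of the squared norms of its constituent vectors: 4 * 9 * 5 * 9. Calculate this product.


Spinor norm N(V) = |v1|^2 * |v2|^2 * ... * |v4|^2
= 4 * 9 * 5 * 9
Running product: 4, 36, 180, 1620
N(V) = 1620


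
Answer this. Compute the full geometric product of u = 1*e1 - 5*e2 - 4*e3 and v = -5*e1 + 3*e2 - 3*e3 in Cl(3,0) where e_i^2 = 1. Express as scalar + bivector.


In Cl(3,0): e_i^2 = 1, e_ie_j = -e_je_i for i != j.
Scalar part = u . v = 1*(-5) + (-5)*3 + (-4)*(-3)
= -5 + (-15) + 12 = -8
e12 coeff = 1*3 - (-5)*(-5) = 3 - 25 = -22
e13 coeff = 1*(-3) - (-4)*(-5) = -3 - 20 = -23
e23 coeff = (-5)*(-3) - (-4)*3 = 15 - (-12) = 27
uv = -8 - 22*e12 - 23*e13 + 27*e23


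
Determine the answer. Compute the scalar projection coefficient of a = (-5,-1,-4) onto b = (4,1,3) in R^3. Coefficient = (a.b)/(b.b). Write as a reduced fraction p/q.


Projection coefficient = (a . b) / (b . b)
a . b = (-5)*4 + (-1)*1 + (-4)*3
= -20 + (-1) + (-12) = -33
b . b = 4^2 + 1^2 + 3^2
= 16 + 1 + 9 = 26
Coefficient = -33/26
In lowest terms: -33/26


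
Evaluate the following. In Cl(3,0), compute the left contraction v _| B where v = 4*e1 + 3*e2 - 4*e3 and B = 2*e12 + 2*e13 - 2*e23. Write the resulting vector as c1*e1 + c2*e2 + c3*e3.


Left contraction v _| B = <vB>_1 (grade-1 part of the geometric product vB).
Using e1_|e12 = e2, e2_|e12 = -e1, e1_|e13 = e3, e3_|e13 = -e1, e2_|e23 = e3, e3_|e23 = -e2:
e1 coeff: -v2*b12 - v3*b13 = -(3)*(2) - (-4)*(2) = 2
e2 coeff: v1*b12 - v3*b23 = (4)*(2) - (-4)*(-2) = 0
e3 coeff: v1*b13 + v2*b23 = (4)*(2) + (3)*(-2) = 2
v _| B = 2*e1 + 0*e2 + 2*e3


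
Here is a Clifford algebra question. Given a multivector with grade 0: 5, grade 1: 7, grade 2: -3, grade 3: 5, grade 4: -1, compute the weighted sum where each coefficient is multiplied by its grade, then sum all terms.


Grade-weighted sum = sum of grade_k * coefficient_k
0*5 = 0
1*7 = 7
2*(-3) = -6
3*5 = 15
4*(-1) = -4
Total = 0 + 7 + (-6) + 15 + (-4) = 12


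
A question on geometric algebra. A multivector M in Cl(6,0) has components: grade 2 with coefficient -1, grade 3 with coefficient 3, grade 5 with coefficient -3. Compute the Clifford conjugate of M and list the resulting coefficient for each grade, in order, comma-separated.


Clifford conjugate sign for grade k: (-1)^(k(k+1)/2)
Grade 2: (-1)^(2*3/2) = (-1)^3 = -1, coeff -1 -> 1
Grade 3: (-1)^(3*4/2) = (-1)^6 = 1, coeff 3 -> 3
Grade 5: (-1)^(5*6/2) = (-1)^15 = -1, coeff -3 -> 3
Conjugated coefficients: 1, 3, 3


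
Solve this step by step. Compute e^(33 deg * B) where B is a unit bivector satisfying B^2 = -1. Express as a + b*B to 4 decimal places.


For a unit bivector B with B^2 = -1, the exponential series gives
e^(theta*B) = cos(theta) + sin(theta)*B (the GA analogue of Euler's formula).
theta = 33 degrees = 0.575959 rad
cos(33 deg) = 0.8387
sin(33 deg) = 0.5446
exp(theta*B) = 0.8387 + 0.5446*B


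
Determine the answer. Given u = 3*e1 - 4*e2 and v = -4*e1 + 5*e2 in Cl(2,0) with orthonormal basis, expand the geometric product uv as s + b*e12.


Expand: (3*e1 - 4*e2)(-4*e1 + 5*e2)
= 3*(-4)*e1e1 + 3*5*e1e2 + (-4)*(-4)*e2e1 + (-4)*5*e2e2
Using e1^2 = e2^2 = 1, e2e1 = -e1e2:
Scalar part s = 3*(-4) + (-4)*5 = -12 + (-20) = -32
Bivector part b = 3*5 - (-4)*(-4) = 15 - 16 = -1
uv = -32 - 1*e12


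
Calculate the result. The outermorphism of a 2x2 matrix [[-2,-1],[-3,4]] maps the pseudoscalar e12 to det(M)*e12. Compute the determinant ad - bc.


The outermorphism of a linear map f sends e1^e2 to f(e1)^f(e2).
f(e1) = -2*e1 - 3*e2
f(e2) = -1*e1 + 4*e2
f(e1) ^ f(e2) = (-2*e1 - 3*e2) ^ (-1*e1 + 4*e2)
= (-2)*4*e12 + (-3)*(-1)*e21
= (-8 - 3)*e12
= -11*e12
Coefficient = -11


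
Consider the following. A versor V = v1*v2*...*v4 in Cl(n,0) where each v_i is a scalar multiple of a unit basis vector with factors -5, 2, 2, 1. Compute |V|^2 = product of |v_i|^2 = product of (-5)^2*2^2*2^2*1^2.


Each vector v_i has |v_i|^2 = s_i^2
Squared scales: (-5)^2 = 25, 2^2 = 4, 2^2 = 4, 1^2 = 1
|V|^2 = 25 * 4 * 4 * 1
= 400


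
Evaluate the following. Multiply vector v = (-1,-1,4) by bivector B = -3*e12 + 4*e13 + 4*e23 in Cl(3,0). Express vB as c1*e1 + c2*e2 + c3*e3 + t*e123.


vB has grade-1 (vector) and grade-3 (trivector) parts: vB = (v _| B) + (v ^ B).
Vector part <vB>_1:
  e1: -v2*b12 - v3*b13 = -(-1)*(-3) - (4)*(4) = -19
  e2: v1*b12 - v3*b23 = (-1)*(-3) - (4)*(4) = -13
  e3: v1*b13 + v2*b23 = (-1)*(4) + (-1)*(4) = -8
Trivector part <vB>_3:
  e123: v1*b23 - v2*b13 + v3*b12 = (-1)*(4) - (-1)*(4) + (4)*(-3) = -12
vB = -19*e1 - 13*e2 - 8*e3 - 12*e123


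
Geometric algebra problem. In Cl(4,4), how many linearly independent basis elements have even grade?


Even subalgebra dimension = 2^(n-1)
n = 4 + 4 = 8
2^(8 - 1) = 2^7 = 128
Verification: sum of C(8,k) for even k = 1 + 28 + 70 + 28 + 1 = 128
Result = 128


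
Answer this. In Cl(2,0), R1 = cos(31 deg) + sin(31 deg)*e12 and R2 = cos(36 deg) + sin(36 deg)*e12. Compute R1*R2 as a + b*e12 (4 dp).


Same-plane rotors commute and their half-angles add:
R1*R2 = cos(a1 + a2) + sin(a1 + a2)*e12.
a1 + a2 = 31 + 36 = 67 deg
cos(67 deg) = 0.3907
sin(67 deg) = 0.9205
R1*R2 = 0.3907 + 0.9205*e12


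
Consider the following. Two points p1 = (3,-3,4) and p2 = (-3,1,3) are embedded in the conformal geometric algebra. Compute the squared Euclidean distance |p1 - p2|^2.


p1 - p2 = (6, -4, 1)
|p1 - p2|^2 = 6^2 + (-4)^2 + 1^2
= 36 + 16 + 1
= 53


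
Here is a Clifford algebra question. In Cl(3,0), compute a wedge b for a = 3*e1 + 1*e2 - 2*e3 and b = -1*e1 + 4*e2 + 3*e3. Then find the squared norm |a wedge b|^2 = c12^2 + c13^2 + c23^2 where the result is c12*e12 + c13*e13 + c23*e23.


a wedge b = (a1*b2 - a2*b1)*e12 + (a1*b3 - a3*b1)*e13 + (a2*b3 - a3*b2)*e23
e12 coeff: 3*4 - 1*(-1) = 12 - (-1) = 13
e13 coeff: 3*3 - (-2)*(-1) = 9 - 2 = 7
e23 coeff: 1*3 - (-2)*4 = 3 - (-8) = 11
|a wedge b|^2 = 13^2 + 7^2 + 11^2
= 169 + 49 + 121
= 339


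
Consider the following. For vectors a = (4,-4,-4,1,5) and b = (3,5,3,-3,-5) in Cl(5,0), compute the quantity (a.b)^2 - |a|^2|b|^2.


a . b = 4*3 + (-4)*5 + (-4)*3 + 1*(-3) + 5*(-5)
= 12 + (-20) + (-12) + (-3) + (-25) = -48
|a|^2 = 4^2 + (-4)^2 + (-4)^2 + 1^2 + 5^2 = 74
|b|^2 = 3^2 + 5^2 + 3^2 + (-3)^2 + (-5)^2 = 77
(a.b)^2 = (-48)^2 = 2304
|a|^2 * |b|^2 = 74 * 77 = 5698
Result = 2304 - 5698 = -3394


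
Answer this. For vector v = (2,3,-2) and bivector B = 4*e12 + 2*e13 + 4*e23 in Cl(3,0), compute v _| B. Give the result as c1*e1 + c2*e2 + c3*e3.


Left contraction v _| B = <vB>_1 (grade-1 part of the geometric product vB).
Using e1_|e12 = e2, e2_|e12 = -e1, e1_|e13 = e3, e3_|e13 = -e1, e2_|e23 = e3, e3_|e23 = -e2:
e1 coeff: -v2*b12 - v3*b13 = -(3)*(4) - (-2)*(2) = -8
e2 coeff: v1*b12 - v3*b23 = (2)*(4) - (-2)*(4) = 16
e3 coeff: v1*b13 + v2*b23 = (2)*(2) + (3)*(4) = 16
v _| B = -8*e1 + 16*e2 + 16*e3
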